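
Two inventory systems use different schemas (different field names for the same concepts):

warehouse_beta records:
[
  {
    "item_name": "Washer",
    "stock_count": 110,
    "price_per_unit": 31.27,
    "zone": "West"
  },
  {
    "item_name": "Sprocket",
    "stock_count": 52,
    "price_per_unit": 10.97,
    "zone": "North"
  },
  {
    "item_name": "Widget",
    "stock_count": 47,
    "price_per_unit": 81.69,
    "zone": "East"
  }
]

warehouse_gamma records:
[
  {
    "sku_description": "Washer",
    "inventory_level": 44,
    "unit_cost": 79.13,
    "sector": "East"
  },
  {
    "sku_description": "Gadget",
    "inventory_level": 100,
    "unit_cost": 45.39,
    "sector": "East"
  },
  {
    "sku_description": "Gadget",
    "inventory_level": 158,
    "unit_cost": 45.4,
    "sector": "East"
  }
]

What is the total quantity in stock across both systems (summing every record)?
511

To reconcile these schemas, identify the field holding the quantity in stock in each system:
1. In warehouse_beta it is "stock_count"
2. In warehouse_gamma it is "inventory_level"

From warehouse_beta: 110 + 52 + 47 = 209
From warehouse_gamma: 44 + 100 + 158 = 302

Total: 209 + 302 = 511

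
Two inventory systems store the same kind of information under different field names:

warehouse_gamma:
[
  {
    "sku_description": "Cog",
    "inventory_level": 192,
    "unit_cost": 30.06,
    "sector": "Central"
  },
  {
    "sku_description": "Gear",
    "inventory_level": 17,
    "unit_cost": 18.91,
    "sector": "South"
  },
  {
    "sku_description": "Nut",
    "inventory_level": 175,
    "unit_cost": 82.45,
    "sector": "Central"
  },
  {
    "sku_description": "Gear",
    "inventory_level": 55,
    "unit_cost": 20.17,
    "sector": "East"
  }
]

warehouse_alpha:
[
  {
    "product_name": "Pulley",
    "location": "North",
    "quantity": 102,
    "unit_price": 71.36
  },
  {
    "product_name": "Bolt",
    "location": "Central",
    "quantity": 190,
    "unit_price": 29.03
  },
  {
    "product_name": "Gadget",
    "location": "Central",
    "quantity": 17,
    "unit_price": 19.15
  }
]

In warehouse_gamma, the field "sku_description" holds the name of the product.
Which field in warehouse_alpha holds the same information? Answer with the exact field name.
product_name

In warehouse_gamma, "sku_description" holds the name of the product.
The fields in warehouse_alpha are: "product_name", "location", "quantity", "unit_price".
"product_name" is the match: the name refers to the same concept and its values are product-name strings (e.g. 'Bolt', 'Gadget').
The other fields ("location", "quantity", "unit_price") hold different kinds of data.

So "sku_description" in warehouse_gamma corresponds to "product_name" in warehouse_alpha.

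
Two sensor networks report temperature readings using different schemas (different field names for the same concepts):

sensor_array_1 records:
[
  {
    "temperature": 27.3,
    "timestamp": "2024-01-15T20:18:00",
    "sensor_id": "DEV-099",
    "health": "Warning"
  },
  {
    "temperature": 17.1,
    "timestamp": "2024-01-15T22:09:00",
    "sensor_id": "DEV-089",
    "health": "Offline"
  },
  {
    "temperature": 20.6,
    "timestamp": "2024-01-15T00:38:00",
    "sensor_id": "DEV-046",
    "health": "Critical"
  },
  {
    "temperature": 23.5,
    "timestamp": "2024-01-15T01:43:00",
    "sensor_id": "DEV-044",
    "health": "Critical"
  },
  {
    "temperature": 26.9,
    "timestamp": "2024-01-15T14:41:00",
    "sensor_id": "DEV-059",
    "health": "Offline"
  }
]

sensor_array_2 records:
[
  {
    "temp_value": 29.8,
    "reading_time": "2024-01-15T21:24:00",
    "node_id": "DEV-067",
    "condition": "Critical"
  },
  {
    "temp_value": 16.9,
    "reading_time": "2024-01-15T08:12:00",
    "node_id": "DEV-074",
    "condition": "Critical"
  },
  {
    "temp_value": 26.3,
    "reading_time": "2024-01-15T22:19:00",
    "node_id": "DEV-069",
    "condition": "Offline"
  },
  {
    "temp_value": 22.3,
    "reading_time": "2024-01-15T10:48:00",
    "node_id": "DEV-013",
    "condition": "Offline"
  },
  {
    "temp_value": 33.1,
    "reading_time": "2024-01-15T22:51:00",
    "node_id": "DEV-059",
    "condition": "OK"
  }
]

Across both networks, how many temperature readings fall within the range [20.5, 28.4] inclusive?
6

Schema mapping: "temperature" (sensor_array_1) = "temp_value" (sensor_array_2) = temperature

Readings in [20.5, 28.4] from sensor_array_1: 4
Readings in [20.5, 28.4] from sensor_array_2: 2

Total count: 4 + 2 = 6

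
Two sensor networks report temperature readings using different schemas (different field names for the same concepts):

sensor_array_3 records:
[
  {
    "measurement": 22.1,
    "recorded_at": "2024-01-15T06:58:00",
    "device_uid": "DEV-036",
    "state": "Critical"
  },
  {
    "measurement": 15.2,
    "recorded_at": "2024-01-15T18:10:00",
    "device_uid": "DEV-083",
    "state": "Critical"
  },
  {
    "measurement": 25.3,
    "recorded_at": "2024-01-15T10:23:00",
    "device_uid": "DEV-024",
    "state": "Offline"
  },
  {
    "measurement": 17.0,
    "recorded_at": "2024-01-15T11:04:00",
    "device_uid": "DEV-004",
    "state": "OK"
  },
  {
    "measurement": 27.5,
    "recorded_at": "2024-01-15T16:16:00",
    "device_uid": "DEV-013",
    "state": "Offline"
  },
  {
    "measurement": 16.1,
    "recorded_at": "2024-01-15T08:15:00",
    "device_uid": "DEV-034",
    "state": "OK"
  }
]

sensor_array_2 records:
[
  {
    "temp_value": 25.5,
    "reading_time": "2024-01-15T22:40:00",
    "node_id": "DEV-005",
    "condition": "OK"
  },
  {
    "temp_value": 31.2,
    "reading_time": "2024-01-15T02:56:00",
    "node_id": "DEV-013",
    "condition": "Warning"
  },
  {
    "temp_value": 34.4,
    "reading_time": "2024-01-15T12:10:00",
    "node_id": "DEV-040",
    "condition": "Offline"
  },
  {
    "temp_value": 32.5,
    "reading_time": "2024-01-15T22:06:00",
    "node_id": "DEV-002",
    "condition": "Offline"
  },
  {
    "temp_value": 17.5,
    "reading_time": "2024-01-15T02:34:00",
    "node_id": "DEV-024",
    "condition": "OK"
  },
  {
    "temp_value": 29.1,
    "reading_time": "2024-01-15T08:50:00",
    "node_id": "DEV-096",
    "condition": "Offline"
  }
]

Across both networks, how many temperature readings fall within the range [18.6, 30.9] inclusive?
5

Schema mapping: "measurement" (sensor_array_3) = "temp_value" (sensor_array_2) = temperature

Readings in [18.6, 30.9] from sensor_array_3: 3
Readings in [18.6, 30.9] from sensor_array_2: 2

Total count: 3 + 2 = 5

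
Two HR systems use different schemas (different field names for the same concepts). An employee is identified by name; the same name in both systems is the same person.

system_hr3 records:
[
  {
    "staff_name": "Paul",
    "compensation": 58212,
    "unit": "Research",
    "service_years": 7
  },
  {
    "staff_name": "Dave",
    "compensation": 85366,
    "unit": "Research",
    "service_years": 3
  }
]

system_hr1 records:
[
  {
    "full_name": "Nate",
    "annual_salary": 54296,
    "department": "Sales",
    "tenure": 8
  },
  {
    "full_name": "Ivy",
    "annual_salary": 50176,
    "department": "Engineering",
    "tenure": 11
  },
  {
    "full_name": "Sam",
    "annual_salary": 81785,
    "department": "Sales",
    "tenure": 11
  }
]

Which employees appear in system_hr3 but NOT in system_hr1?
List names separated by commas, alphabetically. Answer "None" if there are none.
Dave, Paul

Schema mapping: "staff_name" (system_hr3) = "full_name" (system_hr1) = employee name

Names in system_hr3: ['Dave', 'Paul']
Names in system_hr1: ['Ivy', 'Nate', 'Sam']

In system_hr3 but not system_hr1: ['Dave', 'Paul']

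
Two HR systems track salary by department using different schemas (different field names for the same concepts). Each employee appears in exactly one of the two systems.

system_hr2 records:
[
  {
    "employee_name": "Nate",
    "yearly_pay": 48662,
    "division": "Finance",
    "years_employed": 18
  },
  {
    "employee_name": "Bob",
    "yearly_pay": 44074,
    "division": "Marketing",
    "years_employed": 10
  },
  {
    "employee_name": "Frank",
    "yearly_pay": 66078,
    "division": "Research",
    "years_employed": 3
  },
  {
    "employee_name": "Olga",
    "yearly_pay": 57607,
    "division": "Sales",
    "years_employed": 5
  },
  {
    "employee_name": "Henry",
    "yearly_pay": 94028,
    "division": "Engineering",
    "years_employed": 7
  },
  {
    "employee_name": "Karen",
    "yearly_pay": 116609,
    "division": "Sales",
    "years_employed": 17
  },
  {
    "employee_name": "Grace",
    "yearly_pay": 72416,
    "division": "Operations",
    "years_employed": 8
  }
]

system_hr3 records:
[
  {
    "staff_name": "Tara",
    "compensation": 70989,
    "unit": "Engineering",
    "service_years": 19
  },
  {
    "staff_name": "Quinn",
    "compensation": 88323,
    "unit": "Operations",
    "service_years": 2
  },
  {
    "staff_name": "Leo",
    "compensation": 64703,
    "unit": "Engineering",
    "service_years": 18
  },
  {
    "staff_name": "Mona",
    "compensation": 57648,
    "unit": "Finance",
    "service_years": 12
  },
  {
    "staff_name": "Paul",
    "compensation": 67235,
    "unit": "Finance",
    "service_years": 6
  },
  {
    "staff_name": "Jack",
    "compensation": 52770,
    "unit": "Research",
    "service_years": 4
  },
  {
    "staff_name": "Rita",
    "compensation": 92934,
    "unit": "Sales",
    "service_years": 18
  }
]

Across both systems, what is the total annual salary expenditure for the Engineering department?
229720

Schema mappings:
- "division" (system_hr2) = "unit" (system_hr3) = department
- "yearly_pay" (system_hr2) = "compensation" (system_hr3) = salary

Engineering salaries from system_hr2: 94028
Engineering salaries from system_hr3: 135692

Total: 94028 + 135692 = 229720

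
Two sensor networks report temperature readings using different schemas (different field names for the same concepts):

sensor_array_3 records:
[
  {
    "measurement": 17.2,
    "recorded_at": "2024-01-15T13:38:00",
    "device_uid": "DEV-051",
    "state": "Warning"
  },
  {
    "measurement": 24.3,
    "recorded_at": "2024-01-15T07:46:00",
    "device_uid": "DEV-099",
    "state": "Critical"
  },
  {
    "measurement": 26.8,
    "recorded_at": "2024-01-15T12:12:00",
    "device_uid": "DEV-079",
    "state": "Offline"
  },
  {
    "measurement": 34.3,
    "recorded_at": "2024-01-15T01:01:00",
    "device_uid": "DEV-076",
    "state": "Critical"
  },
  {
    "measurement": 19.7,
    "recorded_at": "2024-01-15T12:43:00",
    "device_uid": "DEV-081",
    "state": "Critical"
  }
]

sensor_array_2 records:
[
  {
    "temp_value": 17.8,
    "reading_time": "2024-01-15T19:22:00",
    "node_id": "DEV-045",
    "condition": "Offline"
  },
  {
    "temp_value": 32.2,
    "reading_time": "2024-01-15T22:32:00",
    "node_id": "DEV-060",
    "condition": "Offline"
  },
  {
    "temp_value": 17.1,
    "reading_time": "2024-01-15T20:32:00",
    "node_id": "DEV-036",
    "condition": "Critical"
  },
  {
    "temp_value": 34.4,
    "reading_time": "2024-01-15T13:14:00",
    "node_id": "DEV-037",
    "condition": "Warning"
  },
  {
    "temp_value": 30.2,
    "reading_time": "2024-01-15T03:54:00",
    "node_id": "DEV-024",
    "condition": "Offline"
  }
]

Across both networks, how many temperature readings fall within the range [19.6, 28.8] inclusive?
3

Schema mapping: "measurement" (sensor_array_3) = "temp_value" (sensor_array_2) = temperature

Readings in [19.6, 28.8] from sensor_array_3: 3
Readings in [19.6, 28.8] from sensor_array_2: 0

Total count: 3 + 0 = 3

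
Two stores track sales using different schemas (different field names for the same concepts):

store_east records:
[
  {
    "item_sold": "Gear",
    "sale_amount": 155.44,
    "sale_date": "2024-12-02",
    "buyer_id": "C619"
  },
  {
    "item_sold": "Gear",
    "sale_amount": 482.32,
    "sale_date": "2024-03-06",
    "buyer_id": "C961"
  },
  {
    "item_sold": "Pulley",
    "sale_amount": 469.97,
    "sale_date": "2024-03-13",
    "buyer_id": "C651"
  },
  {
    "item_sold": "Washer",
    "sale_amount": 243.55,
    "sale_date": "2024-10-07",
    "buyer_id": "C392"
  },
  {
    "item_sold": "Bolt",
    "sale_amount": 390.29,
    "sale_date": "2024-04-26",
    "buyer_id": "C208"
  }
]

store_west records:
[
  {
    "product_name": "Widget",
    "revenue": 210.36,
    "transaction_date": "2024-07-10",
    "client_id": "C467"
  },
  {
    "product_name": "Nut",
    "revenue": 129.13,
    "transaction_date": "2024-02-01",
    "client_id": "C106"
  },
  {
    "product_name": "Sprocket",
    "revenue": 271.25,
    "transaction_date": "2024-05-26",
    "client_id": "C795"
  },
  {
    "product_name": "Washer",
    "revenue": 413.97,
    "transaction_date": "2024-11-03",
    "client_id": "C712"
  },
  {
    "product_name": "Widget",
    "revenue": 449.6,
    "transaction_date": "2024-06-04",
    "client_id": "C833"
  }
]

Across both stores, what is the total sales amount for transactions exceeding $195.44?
2931.31

Schema mapping: "sale_amount" (store_east) = "revenue" (store_west) = sale amount

Sum of sales > $195.44 in store_east: 1586.13
Sum of sales > $195.44 in store_west: 1345.18

Total: 1586.13 + 1345.18 = 2931.31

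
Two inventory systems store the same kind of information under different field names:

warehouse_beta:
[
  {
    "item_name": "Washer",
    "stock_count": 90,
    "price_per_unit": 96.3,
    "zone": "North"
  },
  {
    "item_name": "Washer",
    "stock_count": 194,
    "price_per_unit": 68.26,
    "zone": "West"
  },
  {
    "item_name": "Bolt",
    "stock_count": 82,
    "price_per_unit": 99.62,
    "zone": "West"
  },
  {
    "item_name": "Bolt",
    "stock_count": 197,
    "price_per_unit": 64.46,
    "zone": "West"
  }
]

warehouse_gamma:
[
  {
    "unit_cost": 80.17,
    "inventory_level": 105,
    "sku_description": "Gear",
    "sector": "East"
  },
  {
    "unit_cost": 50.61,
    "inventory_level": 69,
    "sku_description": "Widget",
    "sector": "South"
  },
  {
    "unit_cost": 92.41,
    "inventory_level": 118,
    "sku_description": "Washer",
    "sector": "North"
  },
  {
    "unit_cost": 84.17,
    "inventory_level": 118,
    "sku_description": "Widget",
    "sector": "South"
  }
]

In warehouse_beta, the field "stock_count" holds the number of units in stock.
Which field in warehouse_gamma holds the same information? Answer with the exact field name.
inventory_level

In warehouse_beta, "stock_count" holds the number of units in stock.
The fields in warehouse_gamma are: "unit_cost", "inventory_level", "sku_description", "sector".
"inventory_level" is the match: the name refers to the same concept and its values are whole-number counts (e.g. 105, 69).
The other fields ("unit_cost", "sku_description", "sector") hold different kinds of data.

So "stock_count" in warehouse_beta corresponds to "inventory_level" in warehouse_gamma.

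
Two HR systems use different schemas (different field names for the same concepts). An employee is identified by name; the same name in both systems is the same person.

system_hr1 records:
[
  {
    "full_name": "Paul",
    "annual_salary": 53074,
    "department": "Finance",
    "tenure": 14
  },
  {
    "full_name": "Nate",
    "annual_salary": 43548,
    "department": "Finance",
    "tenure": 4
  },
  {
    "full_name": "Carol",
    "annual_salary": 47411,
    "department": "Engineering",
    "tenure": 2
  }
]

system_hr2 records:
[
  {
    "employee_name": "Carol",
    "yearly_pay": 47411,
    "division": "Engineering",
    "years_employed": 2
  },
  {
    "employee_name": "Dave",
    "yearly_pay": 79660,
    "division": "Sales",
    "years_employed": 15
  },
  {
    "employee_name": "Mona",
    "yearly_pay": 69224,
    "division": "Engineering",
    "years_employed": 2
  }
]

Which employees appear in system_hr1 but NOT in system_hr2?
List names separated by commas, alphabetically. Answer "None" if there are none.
Nate, Paul

Schema mapping: "full_name" (system_hr1) = "employee_name" (system_hr2) = employee name

Names in system_hr1: ['Carol', 'Nate', 'Paul']
Names in system_hr2: ['Carol', 'Dave', 'Mona']

In system_hr1 but not system_hr2: ['Nate', 'Paul']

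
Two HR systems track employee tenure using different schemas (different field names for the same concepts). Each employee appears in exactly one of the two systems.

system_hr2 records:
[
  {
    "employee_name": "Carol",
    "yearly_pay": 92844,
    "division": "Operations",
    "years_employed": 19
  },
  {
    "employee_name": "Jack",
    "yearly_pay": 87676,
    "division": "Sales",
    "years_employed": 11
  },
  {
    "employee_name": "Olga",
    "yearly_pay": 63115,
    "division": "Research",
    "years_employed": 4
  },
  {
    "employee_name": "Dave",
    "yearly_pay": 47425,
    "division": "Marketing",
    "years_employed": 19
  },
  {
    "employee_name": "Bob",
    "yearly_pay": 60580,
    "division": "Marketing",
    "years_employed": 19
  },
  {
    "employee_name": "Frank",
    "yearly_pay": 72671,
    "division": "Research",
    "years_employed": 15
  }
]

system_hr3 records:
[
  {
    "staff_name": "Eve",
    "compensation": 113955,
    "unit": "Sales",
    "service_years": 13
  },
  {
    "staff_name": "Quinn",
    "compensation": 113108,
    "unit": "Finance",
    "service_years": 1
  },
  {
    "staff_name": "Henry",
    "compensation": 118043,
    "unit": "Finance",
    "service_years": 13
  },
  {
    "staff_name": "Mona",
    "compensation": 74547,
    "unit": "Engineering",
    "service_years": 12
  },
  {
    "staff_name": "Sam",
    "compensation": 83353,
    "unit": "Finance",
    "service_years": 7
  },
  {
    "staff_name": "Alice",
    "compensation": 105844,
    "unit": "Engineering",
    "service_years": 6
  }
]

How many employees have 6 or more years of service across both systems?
10

Reconcile schemas: "years_employed" (system_hr2) = "service_years" (system_hr3) = years of service

From system_hr2: 5 employees with >= 6 years
From system_hr3: 5 employees with >= 6 years

Total: 5 + 5 = 10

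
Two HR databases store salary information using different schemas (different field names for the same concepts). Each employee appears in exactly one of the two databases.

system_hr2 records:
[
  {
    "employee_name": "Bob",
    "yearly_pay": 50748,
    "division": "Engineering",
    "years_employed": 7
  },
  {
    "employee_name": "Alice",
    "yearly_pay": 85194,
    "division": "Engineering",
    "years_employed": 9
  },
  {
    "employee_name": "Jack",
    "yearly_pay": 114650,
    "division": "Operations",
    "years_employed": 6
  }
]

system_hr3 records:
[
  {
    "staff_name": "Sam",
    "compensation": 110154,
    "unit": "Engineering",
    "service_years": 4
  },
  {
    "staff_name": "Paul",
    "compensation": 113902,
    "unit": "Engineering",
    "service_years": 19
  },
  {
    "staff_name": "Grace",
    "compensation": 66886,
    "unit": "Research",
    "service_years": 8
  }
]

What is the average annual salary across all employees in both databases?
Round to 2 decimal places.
90255.67

Schema mapping: "yearly_pay" (system_hr2) = "compensation" (system_hr3) = annual salary

All salaries: [50748, 85194, 114650, 110154, 113902, 66886]
Sum: 541534
Count: 6
Average: 541534 / 6 = 90255.67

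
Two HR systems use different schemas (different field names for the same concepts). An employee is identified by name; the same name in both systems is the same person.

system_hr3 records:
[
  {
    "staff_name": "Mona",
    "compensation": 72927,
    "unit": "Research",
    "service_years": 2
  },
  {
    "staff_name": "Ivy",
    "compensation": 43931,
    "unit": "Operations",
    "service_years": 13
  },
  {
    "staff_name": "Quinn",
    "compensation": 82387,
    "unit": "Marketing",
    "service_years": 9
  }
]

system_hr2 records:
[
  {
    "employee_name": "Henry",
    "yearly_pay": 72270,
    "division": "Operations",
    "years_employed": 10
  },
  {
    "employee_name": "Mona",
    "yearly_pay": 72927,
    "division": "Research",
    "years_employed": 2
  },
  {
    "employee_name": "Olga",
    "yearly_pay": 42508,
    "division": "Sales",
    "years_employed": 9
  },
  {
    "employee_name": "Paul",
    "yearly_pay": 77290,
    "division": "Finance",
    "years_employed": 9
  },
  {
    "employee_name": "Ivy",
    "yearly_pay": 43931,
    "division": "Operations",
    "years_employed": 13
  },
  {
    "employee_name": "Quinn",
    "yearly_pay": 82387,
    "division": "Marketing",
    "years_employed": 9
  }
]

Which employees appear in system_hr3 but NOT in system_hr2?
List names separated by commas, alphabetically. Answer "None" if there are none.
None

Schema mapping: "staff_name" (system_hr3) = "employee_name" (system_hr2) = employee name

Names in system_hr3: ['Ivy', 'Mona', 'Quinn']
Names in system_hr2: ['Henry', 'Ivy', 'Mona', 'Olga', 'Paul', 'Quinn']

In system_hr3 but not system_hr2: None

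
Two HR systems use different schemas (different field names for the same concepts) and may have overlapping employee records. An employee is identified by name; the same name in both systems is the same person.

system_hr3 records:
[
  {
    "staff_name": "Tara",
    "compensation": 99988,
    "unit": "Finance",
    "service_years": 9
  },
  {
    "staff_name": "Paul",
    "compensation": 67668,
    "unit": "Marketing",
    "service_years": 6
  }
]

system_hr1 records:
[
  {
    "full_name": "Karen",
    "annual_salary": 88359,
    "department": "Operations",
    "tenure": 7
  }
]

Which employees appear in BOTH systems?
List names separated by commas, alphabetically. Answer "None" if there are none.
None

Schema mapping: "staff_name" (system_hr3) = "full_name" (system_hr1) = employee name

Names in system_hr3: ['Paul', 'Tara']
Names in system_hr1: ['Karen']

Intersection: None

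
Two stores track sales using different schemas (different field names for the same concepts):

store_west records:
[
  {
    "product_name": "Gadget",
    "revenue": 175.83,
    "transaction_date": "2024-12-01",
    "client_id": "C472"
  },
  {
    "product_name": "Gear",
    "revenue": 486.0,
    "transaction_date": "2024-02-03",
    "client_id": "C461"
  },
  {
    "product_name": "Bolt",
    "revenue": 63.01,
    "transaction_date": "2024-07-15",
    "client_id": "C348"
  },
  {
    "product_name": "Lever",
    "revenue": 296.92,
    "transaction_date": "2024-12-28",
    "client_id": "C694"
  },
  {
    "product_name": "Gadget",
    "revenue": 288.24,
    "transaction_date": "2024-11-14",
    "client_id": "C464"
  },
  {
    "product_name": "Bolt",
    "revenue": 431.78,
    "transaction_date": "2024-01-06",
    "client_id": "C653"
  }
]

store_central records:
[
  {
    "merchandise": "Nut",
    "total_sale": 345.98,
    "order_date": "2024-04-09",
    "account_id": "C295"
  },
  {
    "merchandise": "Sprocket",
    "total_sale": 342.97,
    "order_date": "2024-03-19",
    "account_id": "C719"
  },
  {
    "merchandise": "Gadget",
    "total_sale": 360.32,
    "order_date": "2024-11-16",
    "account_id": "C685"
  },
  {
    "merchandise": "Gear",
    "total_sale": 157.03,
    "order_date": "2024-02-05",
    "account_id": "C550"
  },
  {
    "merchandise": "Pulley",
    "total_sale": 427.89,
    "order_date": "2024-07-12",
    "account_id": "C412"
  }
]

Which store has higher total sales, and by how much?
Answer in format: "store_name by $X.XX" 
store_west by $107.59

Schema mapping: "revenue" (store_west) = "total_sale" (store_central) = sale amount

Total for store_west: 1741.78
Total for store_central: 1634.19

Difference: |1741.78 - 1634.19| = 107.59
store_west has higher sales by $107.59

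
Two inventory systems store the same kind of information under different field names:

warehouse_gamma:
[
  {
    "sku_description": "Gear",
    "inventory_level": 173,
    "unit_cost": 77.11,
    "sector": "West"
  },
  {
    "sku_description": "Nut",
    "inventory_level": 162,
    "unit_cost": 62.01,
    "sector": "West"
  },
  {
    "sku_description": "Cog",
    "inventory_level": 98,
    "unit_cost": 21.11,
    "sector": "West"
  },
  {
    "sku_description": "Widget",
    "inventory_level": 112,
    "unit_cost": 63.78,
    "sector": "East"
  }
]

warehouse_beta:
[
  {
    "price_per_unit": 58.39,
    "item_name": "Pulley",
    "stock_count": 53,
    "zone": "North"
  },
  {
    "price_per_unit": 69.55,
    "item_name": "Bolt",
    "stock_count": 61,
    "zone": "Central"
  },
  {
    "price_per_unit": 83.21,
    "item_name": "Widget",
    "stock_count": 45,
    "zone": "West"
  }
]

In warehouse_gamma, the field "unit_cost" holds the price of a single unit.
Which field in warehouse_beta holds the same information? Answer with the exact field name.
price_per_unit

In warehouse_gamma, "unit_cost" holds the price of a single unit.
The fields in warehouse_beta are: "price_per_unit", "item_name", "stock_count", "zone".
"price_per_unit" is the match: the name refers to the same concept and its values are decimal currency amounts (e.g. 58.39, 69.55).
The other fields ("item_name", "stock_count", "zone") hold different kinds of data.

So "unit_cost" in warehouse_gamma corresponds to "price_per_unit" in warehouse_beta.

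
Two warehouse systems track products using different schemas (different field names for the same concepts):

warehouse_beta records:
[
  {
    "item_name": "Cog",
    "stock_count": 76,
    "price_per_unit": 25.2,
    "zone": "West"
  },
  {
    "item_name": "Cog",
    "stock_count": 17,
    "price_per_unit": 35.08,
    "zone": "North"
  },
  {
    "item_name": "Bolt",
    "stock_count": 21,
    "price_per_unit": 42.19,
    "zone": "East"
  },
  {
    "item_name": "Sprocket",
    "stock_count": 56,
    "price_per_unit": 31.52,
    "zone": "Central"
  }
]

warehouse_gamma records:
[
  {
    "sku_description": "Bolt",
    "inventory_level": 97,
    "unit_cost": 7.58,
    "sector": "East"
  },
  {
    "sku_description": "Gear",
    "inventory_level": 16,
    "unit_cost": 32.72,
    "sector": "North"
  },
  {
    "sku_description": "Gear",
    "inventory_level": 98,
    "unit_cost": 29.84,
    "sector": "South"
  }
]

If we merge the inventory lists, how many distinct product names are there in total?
4

Schema mapping: "item_name" (warehouse_beta) = "sku_description" (warehouse_gamma) = product name

Products in warehouse_beta: ['Bolt', 'Cog', 'Sprocket']
Products in warehouse_gamma: ['Bolt', 'Gear']

Union (unique products): ['Bolt', 'Cog', 'Gear', 'Sprocket']
Count: 4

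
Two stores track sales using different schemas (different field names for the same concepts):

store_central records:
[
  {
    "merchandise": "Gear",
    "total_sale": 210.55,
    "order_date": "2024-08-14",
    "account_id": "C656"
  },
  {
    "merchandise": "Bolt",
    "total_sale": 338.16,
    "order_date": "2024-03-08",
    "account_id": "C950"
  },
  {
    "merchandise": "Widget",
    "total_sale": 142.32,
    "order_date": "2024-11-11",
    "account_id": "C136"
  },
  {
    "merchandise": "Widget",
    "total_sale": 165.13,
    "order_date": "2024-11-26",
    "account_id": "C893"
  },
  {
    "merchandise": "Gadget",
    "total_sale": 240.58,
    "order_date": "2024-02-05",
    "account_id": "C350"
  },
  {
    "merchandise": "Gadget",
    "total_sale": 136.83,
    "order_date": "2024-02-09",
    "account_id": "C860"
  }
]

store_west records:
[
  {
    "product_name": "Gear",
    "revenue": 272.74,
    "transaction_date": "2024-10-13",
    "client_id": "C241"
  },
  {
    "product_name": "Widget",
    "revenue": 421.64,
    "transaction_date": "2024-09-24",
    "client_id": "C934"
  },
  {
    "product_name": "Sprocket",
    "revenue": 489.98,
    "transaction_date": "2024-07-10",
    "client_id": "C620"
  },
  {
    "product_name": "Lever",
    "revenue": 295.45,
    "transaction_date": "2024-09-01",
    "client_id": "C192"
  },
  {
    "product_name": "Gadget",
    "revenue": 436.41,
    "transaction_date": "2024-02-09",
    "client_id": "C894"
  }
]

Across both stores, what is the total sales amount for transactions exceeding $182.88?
2705.51

Schema mapping: "total_sale" (store_central) = "revenue" (store_west) = sale amount

Sum of sales > $182.88 in store_central: 789.29
Sum of sales > $182.88 in store_west: 1916.22

Total: 789.29 + 1916.22 = 2705.51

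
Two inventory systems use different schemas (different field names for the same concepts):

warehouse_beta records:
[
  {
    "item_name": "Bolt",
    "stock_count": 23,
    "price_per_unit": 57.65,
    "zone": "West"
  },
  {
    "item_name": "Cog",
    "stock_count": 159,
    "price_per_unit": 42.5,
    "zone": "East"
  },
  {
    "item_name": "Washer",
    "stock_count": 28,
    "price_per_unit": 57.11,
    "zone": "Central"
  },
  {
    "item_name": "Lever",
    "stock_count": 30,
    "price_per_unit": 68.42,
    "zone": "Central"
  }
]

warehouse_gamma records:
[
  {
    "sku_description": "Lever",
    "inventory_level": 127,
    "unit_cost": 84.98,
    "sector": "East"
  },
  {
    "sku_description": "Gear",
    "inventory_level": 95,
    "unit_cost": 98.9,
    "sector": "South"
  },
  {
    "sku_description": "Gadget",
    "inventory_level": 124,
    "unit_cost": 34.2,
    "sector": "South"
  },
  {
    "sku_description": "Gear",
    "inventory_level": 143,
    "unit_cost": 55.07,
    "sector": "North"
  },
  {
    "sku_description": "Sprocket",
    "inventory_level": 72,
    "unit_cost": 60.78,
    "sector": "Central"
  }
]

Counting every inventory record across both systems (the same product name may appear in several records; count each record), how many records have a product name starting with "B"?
1

Schema mapping: "item_name" (warehouse_beta) = "sku_description" (warehouse_gamma) = product name

Records with product name starting with "B" in warehouse_beta: 1
Records with product name starting with "B" in warehouse_gamma: 0

Total: 1 + 0 = 1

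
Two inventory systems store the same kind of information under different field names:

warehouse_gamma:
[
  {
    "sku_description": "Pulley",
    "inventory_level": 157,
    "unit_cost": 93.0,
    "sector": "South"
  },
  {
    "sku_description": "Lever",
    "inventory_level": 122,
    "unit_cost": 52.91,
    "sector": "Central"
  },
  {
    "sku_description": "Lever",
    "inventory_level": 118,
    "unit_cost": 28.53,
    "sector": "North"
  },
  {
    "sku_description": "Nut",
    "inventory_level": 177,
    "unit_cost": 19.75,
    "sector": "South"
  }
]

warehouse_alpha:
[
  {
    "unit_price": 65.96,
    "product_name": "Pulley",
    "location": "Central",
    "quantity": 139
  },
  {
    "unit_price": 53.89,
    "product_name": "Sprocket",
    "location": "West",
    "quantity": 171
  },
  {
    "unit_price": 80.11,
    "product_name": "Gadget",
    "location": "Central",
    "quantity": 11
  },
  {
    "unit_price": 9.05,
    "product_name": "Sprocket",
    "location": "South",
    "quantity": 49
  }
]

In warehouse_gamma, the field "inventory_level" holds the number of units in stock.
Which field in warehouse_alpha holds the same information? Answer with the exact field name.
quantity

In warehouse_gamma, "inventory_level" holds the number of units in stock.
The fields in warehouse_alpha are: "unit_price", "product_name", "location", "quantity".
"quantity" is the match: the name refers to the same concept and its values are whole-number counts (e.g. 139, 171).
The other fields ("unit_price", "product_name", "location") hold different kinds of data.

So "inventory_level" in warehouse_gamma corresponds to "quantity" in warehouse_alpha.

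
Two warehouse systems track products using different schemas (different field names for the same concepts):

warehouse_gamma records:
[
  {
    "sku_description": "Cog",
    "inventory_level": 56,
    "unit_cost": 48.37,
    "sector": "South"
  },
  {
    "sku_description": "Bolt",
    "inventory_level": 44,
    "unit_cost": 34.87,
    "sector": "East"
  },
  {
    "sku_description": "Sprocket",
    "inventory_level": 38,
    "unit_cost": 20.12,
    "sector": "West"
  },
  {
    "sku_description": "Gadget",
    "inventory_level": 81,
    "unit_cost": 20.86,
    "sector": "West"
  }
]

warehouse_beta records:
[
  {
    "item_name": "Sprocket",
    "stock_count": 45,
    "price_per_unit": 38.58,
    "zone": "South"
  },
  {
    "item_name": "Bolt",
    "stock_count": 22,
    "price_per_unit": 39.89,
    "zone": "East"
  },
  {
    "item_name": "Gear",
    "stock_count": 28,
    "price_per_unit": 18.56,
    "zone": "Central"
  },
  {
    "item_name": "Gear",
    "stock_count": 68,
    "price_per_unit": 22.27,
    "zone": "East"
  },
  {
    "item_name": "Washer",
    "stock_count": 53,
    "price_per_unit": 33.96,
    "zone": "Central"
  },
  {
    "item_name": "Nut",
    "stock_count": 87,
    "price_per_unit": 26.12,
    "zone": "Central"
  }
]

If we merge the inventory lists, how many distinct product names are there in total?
7

Schema mapping: "sku_description" (warehouse_gamma) = "item_name" (warehouse_beta) = product name

Products in warehouse_gamma: ['Bolt', 'Cog', 'Gadget', 'Sprocket']
Products in warehouse_beta: ['Bolt', 'Gear', 'Nut', 'Sprocket', 'Washer']

Union (unique products): ['Bolt', 'Cog', 'Gadget', 'Gear', 'Nut', 'Sprocket', 'Washer']
Count: 7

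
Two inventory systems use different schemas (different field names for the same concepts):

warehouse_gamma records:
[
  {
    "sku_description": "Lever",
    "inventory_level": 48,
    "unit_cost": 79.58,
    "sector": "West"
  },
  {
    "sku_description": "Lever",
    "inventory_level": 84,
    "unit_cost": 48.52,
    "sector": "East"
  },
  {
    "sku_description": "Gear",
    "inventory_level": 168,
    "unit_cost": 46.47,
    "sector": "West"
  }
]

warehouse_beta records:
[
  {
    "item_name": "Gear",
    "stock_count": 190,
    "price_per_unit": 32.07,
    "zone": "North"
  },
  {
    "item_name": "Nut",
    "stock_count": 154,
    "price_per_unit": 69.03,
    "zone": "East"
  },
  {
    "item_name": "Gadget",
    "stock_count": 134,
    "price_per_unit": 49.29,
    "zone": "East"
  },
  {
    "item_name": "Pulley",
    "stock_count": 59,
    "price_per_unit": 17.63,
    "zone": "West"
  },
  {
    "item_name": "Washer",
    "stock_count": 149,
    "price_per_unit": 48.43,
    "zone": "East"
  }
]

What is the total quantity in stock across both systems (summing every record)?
986

To reconcile these schemas, identify the field holding the quantity in stock in each system:
1. In warehouse_gamma it is "inventory_level"
2. In warehouse_beta it is "stock_count"

From warehouse_gamma: 48 + 84 + 168 = 300
From warehouse_beta: 190 + 154 + 134 + 59 + 149 = 686

Total: 300 + 686 = 986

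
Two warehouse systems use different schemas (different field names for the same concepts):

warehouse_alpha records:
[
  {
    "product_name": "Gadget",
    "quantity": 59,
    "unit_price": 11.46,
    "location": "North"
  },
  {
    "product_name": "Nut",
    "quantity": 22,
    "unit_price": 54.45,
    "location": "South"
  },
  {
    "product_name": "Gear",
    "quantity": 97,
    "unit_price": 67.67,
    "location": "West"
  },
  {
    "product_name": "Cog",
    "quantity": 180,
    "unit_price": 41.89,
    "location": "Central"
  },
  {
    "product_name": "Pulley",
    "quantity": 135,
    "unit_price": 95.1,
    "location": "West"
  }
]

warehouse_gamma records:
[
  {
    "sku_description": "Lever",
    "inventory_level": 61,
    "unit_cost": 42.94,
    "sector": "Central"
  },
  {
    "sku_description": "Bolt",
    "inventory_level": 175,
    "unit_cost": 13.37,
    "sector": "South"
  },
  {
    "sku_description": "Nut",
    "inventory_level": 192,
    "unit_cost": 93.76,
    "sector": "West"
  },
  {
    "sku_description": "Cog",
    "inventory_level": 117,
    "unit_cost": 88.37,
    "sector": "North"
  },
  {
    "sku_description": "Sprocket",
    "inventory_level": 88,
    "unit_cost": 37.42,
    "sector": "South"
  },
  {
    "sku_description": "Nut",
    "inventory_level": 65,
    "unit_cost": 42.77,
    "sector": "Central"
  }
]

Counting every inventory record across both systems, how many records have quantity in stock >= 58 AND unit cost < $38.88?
3

Schema mappings:
- "quantity" (warehouse_alpha) = "inventory_level" (warehouse_gamma) = quantity
- "unit_price" (warehouse_alpha) = "unit_cost" (warehouse_gamma) = unit cost

Records meeting both conditions in warehouse_alpha: 1
Records meeting both conditions in warehouse_gamma: 2

Total: 1 + 2 = 3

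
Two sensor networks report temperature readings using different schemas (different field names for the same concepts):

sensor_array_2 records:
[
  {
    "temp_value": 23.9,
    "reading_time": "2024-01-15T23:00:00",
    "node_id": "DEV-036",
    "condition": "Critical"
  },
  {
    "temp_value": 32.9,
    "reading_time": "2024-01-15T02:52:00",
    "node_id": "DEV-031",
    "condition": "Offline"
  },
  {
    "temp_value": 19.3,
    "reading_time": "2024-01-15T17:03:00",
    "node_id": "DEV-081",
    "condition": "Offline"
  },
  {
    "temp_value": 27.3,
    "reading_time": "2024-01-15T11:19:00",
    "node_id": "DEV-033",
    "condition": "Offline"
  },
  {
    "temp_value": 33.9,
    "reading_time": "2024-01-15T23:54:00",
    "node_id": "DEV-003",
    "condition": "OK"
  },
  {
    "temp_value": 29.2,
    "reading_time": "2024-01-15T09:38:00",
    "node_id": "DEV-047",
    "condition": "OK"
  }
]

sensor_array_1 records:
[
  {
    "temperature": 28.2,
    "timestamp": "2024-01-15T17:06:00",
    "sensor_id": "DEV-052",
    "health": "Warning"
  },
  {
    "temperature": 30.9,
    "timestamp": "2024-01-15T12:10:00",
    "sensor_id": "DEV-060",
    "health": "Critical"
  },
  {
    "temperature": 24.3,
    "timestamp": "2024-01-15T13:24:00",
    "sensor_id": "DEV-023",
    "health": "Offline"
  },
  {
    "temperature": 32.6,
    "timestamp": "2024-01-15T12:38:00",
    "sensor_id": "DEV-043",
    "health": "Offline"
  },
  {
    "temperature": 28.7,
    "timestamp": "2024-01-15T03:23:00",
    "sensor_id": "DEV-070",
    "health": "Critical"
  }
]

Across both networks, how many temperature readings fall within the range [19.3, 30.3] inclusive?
7

Schema mapping: "temp_value" (sensor_array_2) = "temperature" (sensor_array_1) = temperature

Readings in [19.3, 30.3] from sensor_array_2: 4
Readings in [19.3, 30.3] from sensor_array_1: 3

Total count: 4 + 3 = 7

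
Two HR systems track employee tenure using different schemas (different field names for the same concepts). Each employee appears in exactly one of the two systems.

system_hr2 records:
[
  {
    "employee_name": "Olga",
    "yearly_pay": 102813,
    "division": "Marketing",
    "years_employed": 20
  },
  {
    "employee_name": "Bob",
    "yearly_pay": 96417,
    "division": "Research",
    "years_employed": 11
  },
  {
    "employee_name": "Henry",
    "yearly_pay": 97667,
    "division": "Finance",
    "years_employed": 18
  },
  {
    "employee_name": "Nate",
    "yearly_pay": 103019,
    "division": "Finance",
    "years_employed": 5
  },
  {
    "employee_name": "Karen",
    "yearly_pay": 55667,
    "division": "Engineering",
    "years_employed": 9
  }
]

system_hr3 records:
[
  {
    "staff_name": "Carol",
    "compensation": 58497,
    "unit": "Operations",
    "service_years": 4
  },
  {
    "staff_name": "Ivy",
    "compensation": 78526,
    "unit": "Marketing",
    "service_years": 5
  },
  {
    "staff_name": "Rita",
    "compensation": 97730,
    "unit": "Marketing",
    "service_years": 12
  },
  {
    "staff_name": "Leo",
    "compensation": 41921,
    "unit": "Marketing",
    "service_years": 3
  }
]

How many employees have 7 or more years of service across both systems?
5

Reconcile schemas: "years_employed" (system_hr2) = "service_years" (system_hr3) = years of service

From system_hr2: 4 employees with >= 7 years
From system_hr3: 1 employees with >= 7 years

Total: 4 + 1 = 5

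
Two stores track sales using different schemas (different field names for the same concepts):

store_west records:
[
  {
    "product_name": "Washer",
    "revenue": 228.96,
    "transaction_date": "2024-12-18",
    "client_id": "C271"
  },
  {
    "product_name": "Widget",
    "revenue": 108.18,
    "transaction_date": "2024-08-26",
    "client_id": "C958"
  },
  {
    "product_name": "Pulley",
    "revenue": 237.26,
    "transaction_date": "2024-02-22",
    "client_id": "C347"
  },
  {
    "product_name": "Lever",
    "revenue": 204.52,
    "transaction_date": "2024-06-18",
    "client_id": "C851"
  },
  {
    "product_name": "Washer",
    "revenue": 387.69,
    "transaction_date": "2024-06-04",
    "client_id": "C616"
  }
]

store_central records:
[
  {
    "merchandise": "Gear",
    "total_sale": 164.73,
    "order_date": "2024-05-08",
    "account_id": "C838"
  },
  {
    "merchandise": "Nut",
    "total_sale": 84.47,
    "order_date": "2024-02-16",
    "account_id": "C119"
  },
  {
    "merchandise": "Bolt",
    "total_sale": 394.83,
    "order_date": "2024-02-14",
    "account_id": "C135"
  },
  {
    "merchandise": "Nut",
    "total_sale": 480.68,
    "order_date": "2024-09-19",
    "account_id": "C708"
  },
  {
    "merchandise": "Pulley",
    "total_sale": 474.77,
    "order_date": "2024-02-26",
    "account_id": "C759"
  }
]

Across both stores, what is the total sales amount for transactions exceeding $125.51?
2573.44

Schema mapping: "revenue" (store_west) = "total_sale" (store_central) = sale amount

Sum of sales > $125.51 in store_west: 1058.43
Sum of sales > $125.51 in store_central: 1515.01

Total: 1058.43 + 1515.01 = 2573.44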